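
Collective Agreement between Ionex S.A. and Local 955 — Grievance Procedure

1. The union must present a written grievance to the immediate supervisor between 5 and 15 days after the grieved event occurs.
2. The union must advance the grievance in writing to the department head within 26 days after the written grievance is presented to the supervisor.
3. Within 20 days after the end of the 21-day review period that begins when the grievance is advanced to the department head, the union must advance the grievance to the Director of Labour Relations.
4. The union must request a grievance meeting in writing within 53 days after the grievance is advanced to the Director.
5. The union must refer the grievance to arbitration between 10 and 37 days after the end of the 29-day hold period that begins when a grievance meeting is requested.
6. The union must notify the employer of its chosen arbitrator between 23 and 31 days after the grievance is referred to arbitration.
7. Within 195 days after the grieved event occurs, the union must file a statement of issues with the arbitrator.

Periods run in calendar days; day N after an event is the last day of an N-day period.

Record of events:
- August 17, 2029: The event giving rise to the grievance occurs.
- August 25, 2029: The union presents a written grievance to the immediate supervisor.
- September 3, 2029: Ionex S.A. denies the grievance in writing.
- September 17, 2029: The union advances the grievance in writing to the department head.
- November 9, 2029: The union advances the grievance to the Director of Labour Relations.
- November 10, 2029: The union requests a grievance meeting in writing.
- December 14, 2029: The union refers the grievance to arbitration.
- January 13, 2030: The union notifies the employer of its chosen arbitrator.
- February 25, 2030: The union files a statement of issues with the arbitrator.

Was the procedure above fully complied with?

Step 1 — 5 and 15 days from August 17, 2029 (when the grieved event occurs) are August 22, 2029 and September 1, 2029 respectively; August 25, 2029 falls inside that range.
Step 2 — counting 26 days from August 25, 2029 (when the written grievance is presented to the supervisor) gives a deadline of September 20, 2029; done September 17, 2029 — timely.
Step 3 — counting 20 days from October 8, 2029 (end of the 21-day review period, which began when the grievance is advanced to the department head on September 17, 2029) gives a deadline of October 28, 2029; done November 9, 2029 — 12 days late.

No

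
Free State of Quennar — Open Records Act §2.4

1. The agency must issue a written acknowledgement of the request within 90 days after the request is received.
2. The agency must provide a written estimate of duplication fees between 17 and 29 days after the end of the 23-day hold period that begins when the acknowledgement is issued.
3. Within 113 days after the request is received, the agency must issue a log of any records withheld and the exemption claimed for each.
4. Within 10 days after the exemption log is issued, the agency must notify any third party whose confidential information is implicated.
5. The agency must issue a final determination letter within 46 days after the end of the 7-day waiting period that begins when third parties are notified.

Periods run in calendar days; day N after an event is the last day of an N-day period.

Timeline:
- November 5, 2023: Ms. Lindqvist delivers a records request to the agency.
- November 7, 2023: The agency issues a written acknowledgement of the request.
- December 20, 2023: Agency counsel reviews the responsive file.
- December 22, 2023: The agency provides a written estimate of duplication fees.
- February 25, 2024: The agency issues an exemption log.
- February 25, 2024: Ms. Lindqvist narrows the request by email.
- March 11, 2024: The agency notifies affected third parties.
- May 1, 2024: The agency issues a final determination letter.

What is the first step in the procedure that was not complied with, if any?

Step 4

Step 1: 90 days after November 5, 2023 (when the request is received) is February 3, 2024; completed November 7, 2023, before the deadline.
Step 2: the window is 17–29 days after November 30, 2023 (end of the 23-day hold period, which began when the acknowledgement is issued on November 7, 2023), so December 17, 2023 through December 29, 2023; done December 22, 2023 — within the window.
Step 3: 113 days after November 5, 2023 (when the request is received) is February 26, 2024; done February 25, 2024 — timely.
Step 4: 10 days after February 25, 2024 (when the exemption log is issued) is March 6, 2024; done March 11, 2024 — 5 days late.
The analysis stops there.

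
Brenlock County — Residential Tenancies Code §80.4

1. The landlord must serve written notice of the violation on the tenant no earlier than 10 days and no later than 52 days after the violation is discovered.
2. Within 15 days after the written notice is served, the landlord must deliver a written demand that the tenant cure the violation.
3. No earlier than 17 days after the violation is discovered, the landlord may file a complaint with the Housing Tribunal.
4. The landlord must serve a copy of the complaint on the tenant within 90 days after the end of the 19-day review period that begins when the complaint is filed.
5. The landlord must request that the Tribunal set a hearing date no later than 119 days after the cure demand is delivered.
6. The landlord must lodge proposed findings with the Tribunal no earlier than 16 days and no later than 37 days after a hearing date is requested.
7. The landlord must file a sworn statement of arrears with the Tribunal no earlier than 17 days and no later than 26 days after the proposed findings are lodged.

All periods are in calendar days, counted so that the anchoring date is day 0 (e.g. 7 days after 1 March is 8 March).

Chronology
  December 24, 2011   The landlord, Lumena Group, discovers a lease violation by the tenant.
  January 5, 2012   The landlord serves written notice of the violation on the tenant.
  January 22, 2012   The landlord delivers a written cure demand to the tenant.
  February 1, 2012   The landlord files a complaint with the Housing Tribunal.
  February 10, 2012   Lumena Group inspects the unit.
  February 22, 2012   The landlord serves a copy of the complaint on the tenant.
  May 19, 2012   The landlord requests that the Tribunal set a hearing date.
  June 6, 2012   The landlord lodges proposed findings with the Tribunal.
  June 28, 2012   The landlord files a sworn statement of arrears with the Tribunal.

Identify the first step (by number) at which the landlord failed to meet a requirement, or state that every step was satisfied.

(1) the permitted window runs from December 24, 2011 + 10 = January 3, 2012 to December 24, 2011 + 52 = February 14, 2012; January 5, 2012 falls inside that range.
(2) due by January 5, 2012 + 15 days = January 20, 2012; done January 22, 2012 — 2 days late.

Step 2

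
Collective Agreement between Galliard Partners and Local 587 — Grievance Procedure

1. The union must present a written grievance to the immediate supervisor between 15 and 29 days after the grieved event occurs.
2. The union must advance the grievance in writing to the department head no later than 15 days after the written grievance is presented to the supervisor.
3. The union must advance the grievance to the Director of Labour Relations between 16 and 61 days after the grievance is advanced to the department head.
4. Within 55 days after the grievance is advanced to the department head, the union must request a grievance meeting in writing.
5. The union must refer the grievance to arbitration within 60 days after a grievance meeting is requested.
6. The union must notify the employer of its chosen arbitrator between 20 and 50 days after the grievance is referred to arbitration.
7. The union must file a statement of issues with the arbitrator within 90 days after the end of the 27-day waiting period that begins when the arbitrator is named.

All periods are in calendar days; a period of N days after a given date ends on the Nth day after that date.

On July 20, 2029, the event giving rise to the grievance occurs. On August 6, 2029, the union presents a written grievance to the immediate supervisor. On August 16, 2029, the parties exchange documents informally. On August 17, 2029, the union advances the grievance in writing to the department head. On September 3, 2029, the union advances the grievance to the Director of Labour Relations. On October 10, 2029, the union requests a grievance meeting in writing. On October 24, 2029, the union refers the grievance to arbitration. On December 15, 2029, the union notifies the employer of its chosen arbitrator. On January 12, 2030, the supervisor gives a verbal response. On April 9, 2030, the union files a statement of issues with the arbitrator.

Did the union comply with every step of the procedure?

No

Step 1: the window is 15–29 days after July 20, 2029 (when the grieved event occurs), so August 4, 2029 through August 18, 2029; done August 6, 2029, which is between those dates.
Step 2: 15 days after August 6, 2029 (when the written grievance is presented to the supervisor) is August 21, 2029; completed August 17, 2029, before the deadline.
Step 3: the window is 16–61 days after August 17, 2029 (when the grievance is advanced to the department head), so September 2, 2029 through October 17, 2029; done September 3, 2029 — within the window.
Step 4: 55 days after August 17, 2029 (when the grievance is advanced to the department head) is October 11, 2029; completed October 10, 2029, before the deadline.
Step 5: 60 days after October 10, 2029 (when a grievance meeting is requested) is December 9, 2029; October 24, 2029 is within that limit.
Step 6: the window is 20–50 days after October 24, 2029 (when the grievance is referred to arbitration), so November 13, 2029 through December 13, 2029; done December 15, 2029 — 2 days after the window closed.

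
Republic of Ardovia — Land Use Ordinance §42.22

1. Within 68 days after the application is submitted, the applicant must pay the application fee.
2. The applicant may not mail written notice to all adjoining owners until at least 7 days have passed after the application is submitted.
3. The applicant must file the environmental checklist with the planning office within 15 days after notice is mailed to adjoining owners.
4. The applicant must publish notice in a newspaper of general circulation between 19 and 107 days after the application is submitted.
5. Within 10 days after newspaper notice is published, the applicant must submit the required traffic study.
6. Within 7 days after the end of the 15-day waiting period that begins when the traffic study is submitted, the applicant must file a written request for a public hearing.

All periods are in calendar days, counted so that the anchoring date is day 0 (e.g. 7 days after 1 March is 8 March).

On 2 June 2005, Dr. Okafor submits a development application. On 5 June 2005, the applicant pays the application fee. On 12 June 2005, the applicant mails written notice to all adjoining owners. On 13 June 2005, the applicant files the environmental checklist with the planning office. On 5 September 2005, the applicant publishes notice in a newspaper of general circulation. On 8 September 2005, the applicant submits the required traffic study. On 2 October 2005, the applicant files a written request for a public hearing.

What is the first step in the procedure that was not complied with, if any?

Step 6

Step 1: 68 days after 2 June 2005 (when the application is submitted) is 9 August 2005; completed 5 June 2005, before the deadline.
Step 2: the earliest permitted date is 7 days after 2 June 2005 (when the application is submitted), i.e. 9 June 2005; done 12 June 2005 — permitted.
Step 3: 15 days after 12 June 2005 (when notice is mailed to adjoining owners) is 27 June 2005; completed 13 June 2005, before the deadline.
Step 4: the window is 19–107 days after 2 June 2005 (when the application is submitted), so 21 June 2005 through 17 September 2005; done 5 September 2005 — within the window.
Step 5: 10 days after 5 September 2005 (when newspaper notice is published) is 15 September 2005; done 8 September 2005 — timely.
Step 6: 7 days after 23 September 2005 (end of the 15-day waiting period, which began when the traffic study is submitted on 8 September 2005) is 30 September 2005; not done until 2 October 2005, 2 days after the deadline.
That is the first point of non-compliance.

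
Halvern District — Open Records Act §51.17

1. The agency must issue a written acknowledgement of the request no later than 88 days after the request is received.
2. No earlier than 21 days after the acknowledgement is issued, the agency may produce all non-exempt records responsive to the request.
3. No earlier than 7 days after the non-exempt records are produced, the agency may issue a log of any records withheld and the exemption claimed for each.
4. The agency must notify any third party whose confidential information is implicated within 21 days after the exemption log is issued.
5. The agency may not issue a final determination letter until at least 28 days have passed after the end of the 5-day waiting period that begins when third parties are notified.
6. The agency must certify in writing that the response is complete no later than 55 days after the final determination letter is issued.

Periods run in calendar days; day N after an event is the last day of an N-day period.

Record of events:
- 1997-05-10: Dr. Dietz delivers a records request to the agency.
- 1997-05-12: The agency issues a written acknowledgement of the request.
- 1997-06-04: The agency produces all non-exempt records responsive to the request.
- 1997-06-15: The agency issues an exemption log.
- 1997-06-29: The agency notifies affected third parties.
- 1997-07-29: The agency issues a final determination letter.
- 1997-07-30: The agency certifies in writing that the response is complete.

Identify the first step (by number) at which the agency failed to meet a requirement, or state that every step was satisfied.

Step 5

Step 1 — counting 88 days from 1997-05-10 (when the request is received) gives a deadline of 1997-08-06; completed 1997-05-12, before the deadline.
Step 2 — must wait 21 days from 1997-05-12 (when the acknowledgement is issued), so not before 1997-06-02; done 1997-06-04, after the minimum wait.
Step 3 — must wait 7 days from 1997-06-04 (when the non-exempt records are produced), so not before 1997-06-11; done 1997-06-15 — permitted.
Step 4 — counting 21 days from 1997-06-15 (when the exemption log is issued) gives a deadline of 1997-07-06; completed 1997-06-29, before the deadline.
Step 5 — must wait 28 days from 1997-07-04 (end of the 5-day waiting period, which began when third parties are notified on 1997-06-29), so not before 1997-08-01; acted on 1997-07-29, 3 days prematurely.
That is the first point of non-compliance.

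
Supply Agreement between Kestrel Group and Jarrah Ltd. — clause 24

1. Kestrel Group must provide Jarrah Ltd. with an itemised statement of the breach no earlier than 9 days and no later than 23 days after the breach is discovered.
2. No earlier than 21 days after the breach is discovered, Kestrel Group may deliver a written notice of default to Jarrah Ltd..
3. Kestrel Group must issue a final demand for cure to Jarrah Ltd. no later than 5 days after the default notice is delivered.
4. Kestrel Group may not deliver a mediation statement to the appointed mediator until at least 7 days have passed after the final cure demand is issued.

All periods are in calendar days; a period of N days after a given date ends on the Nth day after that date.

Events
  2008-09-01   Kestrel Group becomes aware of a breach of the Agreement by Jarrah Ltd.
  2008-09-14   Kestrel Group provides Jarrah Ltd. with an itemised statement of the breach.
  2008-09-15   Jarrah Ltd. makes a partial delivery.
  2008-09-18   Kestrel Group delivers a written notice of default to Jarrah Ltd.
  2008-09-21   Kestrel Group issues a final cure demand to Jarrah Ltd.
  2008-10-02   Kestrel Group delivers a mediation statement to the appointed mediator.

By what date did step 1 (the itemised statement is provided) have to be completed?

2008-09-24

Step 1 runs from 2008-09-01, when the breach is discovered. The window is 9–23 days after 2008-09-01; it closes on 2008-09-24.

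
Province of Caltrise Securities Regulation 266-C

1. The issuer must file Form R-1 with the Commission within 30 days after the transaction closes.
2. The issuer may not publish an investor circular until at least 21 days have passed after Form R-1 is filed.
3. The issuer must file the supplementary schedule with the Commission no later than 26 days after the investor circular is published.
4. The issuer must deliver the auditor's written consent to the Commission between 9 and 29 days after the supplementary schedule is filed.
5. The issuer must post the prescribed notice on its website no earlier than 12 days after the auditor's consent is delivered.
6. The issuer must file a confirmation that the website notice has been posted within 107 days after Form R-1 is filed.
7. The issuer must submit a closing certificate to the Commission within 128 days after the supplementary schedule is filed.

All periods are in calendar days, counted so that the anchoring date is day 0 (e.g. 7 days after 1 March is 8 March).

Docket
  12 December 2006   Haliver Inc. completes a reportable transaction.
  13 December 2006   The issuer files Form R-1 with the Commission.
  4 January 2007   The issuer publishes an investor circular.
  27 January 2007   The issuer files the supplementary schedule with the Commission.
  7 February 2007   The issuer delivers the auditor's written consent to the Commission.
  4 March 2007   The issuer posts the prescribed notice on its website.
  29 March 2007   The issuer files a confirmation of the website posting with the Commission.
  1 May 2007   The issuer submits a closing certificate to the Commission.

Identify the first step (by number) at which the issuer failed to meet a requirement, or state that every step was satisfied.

(1) due by 12 December 2006 + 30 days = 11 January 2007; 13 December 2006 is within that limit.
(2) permitted from 13 December 2006 + 21 days = 3 January 2007 onward; done 4 January 2007, after the minimum wait.
(3) due by 4 January 2007 + 26 days = 30 January 2007; done 27 January 2007 — timely.
(4) the permitted window runs from 27 January 2007 + 9 = 5 February 2007 to 27 January 2007 + 29 = 25 February 2007; done 7 February 2007, which is between those dates.
(5) permitted from 7 February 2007 + 12 days = 19 February 2007 onward; 4 March 2007 is on or after that date.
(6) due by 13 December 2006 + 107 days = 30 March 2007; done 29 March 2007 — timely.
(7) due by 27 January 2007 + 128 days = 4 June 2007; done 1 May 2007 — timely.

None — every step was satisfied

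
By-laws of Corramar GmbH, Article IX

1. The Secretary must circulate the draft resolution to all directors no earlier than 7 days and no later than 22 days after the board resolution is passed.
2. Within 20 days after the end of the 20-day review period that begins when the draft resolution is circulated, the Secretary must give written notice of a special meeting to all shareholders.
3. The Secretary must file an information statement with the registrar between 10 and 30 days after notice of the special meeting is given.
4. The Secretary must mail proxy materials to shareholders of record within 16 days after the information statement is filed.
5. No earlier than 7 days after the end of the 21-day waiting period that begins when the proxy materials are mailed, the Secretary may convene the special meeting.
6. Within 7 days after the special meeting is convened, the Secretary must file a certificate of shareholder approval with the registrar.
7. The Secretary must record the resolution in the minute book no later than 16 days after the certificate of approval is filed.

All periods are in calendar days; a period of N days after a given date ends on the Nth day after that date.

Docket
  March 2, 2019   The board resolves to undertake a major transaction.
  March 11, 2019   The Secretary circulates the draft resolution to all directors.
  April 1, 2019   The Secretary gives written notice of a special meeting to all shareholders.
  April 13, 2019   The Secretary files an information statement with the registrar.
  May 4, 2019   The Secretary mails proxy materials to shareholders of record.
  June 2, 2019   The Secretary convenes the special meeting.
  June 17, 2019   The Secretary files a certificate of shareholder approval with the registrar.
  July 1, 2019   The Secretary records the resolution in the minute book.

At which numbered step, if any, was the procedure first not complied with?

(1) the permitted window runs from March 2, 2019 + 7 = March 9, 2019 to March 2, 2019 + 22 = March 24, 2019; March 11, 2019 falls inside that range.
(2) due by March 31, 2019 + 20 days = April 20, 2019; April 1, 2019 is within that limit.
(3) the permitted window runs from April 1, 2019 + 10 = April 11, 2019 to April 1, 2019 + 30 = May 1, 2019; done April 13, 2019 — within the window.
(4) due by April 13, 2019 + 16 days = April 29, 2019; done May 4, 2019 — 5 days late.
Later steps need not be reached.

Step 4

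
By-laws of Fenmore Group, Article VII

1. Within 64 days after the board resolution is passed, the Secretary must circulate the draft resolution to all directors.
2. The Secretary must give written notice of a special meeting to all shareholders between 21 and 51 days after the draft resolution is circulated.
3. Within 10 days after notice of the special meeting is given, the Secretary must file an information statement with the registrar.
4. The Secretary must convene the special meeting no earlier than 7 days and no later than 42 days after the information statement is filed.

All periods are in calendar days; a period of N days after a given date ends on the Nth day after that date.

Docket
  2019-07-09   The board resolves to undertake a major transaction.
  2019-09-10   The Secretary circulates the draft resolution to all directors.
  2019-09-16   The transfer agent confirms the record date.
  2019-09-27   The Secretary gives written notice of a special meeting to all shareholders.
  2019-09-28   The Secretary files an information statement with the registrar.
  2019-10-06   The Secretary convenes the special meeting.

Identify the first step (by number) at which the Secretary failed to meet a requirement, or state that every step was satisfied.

Step 2

Step 1 — counting 64 days from 2019-07-09 (when the board resolution is passed) gives a deadline of 2019-09-11; done 2019-09-10 — timely.
Step 2 — 21 and 51 days from 2019-09-10 (when the draft resolution is circulated) are 2019-10-01 and 2019-10-31 respectively; done 2019-09-27 — 4 days before the window opened.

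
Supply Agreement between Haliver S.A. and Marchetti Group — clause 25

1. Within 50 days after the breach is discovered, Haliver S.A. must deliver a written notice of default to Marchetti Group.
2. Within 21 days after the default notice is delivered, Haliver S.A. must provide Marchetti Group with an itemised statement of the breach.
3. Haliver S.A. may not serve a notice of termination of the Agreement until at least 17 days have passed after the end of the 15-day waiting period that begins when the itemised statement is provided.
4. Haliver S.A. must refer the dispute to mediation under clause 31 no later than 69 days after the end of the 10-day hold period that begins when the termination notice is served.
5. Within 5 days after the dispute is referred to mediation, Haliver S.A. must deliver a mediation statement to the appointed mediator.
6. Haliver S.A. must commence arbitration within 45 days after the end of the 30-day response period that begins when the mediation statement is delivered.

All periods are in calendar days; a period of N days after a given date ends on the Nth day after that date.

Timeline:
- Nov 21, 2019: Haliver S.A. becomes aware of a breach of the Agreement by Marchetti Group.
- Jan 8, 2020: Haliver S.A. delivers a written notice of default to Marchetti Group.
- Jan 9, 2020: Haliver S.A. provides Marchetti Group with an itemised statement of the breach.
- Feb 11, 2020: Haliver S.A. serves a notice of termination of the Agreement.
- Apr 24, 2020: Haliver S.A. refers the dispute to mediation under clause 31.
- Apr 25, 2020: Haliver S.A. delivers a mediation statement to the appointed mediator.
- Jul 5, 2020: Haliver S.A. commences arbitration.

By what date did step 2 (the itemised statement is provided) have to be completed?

Step 2 runs from Jan 8, 2020, when the default notice is delivered. 21 days after Jan 8, 2020 is Jan 29, 2020.

Jan 29, 2020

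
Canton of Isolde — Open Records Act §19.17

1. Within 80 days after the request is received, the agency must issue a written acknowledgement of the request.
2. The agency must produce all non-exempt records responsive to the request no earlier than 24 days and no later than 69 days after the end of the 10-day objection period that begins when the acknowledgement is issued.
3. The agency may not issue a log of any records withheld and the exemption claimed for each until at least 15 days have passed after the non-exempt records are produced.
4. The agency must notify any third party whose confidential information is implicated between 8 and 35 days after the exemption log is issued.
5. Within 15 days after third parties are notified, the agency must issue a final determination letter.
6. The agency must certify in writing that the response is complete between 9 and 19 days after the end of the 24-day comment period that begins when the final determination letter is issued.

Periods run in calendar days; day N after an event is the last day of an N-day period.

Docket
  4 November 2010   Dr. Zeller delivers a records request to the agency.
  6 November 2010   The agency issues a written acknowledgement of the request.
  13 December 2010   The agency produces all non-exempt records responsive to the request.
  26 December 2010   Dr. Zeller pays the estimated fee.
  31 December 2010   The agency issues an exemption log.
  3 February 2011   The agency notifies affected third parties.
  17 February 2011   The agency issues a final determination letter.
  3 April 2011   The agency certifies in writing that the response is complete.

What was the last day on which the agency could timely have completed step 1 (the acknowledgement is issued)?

Step 1 runs from 4 November 2010, when the request is received. 80 days after 4 November 2010 is 23 January 2011.

23 January 2011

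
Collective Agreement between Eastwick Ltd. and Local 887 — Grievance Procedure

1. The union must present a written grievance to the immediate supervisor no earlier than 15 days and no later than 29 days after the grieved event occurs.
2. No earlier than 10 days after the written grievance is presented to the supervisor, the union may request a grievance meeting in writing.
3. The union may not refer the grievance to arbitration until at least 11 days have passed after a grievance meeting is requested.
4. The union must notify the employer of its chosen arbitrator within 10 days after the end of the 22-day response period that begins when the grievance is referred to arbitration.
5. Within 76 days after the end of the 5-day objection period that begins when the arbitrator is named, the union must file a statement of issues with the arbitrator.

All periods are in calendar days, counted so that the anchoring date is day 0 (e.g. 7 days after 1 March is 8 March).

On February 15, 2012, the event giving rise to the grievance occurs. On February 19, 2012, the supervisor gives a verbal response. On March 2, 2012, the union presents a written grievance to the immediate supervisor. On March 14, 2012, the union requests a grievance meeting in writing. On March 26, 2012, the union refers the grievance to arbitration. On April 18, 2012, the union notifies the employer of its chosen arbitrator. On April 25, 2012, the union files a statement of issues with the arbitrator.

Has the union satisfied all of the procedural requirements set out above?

(1) the permitted window runs from February 15, 2012 + 15 = March 1, 2012 to February 15, 2012 + 29 = March 15, 2012; March 2, 2012 falls inside that range.
(2) permitted from March 2, 2012 + 10 days = March 12, 2012 onward; March 14, 2012 is on or after that date.
(3) permitted from March 14, 2012 + 11 days = March 25, 2012 onward; March 26, 2012 is on or after that date.
(4) due by April 17, 2012 + 10 days = April 27, 2012; done April 18, 2012 — timely.
(5) due by April 23, 2012 + 76 days = July 8, 2012; completed April 25, 2012, before the deadline.

Yes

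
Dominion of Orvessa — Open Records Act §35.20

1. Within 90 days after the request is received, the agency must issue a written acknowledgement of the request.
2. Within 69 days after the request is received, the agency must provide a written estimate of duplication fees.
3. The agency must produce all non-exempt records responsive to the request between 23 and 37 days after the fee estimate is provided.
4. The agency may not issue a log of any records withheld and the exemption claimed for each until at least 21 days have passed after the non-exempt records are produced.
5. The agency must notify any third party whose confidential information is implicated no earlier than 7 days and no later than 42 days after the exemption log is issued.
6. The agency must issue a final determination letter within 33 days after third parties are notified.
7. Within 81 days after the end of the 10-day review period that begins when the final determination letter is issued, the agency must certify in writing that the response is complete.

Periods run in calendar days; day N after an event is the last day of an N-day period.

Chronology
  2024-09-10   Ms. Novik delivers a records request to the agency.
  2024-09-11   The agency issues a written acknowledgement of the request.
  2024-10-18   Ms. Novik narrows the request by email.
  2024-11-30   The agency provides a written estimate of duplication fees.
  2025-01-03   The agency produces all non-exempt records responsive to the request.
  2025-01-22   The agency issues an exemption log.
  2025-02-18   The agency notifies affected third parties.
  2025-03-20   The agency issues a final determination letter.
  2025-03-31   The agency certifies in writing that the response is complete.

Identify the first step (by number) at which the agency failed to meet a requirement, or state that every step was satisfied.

Step 2

(1) due by 2024-09-10 + 90 days = 2024-12-09; done 2024-09-11 — timely.
(2) due by 2024-09-10 + 69 days = 2024-11-18; done 2024-11-30 — 12 days late.
That is the first point of non-compliance.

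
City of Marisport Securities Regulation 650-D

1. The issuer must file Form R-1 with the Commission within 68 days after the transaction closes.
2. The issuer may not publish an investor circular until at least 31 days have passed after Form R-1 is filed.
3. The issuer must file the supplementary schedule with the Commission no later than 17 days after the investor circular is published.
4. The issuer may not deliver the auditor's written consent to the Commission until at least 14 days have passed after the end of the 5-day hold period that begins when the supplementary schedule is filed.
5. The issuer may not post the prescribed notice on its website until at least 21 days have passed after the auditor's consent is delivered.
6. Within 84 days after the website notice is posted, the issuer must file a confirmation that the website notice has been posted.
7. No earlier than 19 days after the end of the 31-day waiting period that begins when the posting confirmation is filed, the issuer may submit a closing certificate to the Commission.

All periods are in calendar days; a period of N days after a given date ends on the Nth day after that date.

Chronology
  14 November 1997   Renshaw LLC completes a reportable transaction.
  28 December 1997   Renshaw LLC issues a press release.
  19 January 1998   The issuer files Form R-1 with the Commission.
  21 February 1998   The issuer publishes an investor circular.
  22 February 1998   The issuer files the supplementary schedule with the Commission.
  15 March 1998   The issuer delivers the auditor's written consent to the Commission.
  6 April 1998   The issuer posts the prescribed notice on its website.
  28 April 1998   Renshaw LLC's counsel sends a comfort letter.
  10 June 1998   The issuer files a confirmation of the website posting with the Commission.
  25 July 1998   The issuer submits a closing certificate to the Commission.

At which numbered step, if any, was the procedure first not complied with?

Step 7

Step 1 — counting 68 days from 14 November 1997 (when the transaction closes) gives a deadline of 21 January 1998; done 19 January 1998 — timely.
Step 2 — must wait 31 days from 19 January 1998 (when Form R-1 is filed), so not before 19 February 1998; done 21 February 1998, after the minimum wait.
Step 3 — counting 17 days from 21 February 1998 (when the investor circular is published) gives a deadline of 10 March 1998; 22 February 1998 is within that limit.
Step 4 — must wait 14 days from 27 February 1998 (end of the 5-day hold period, which began when the supplementary schedule is filed on 22 February 1998), so not before 13 March 1998; done 15 March 1998, after the minimum wait.
Step 5 — must wait 21 days from 15 March 1998 (when the auditor's consent is delivered), so not before 5 April 1998; 6 April 1998 is on or after that date.
Step 6 — counting 84 days from 6 April 1998 (when the website notice is posted) gives a deadline of 29 June 1998; done 10 June 1998 — timely.
Step 7 — must wait 19 days from 11 July 1998 (end of the 31-day waiting period, which began when the posting confirmation is filed on 10 June 1998), so not before 30 July 1998; acted on 25 July 1998, 5 days prematurely.
Later steps need not be reached.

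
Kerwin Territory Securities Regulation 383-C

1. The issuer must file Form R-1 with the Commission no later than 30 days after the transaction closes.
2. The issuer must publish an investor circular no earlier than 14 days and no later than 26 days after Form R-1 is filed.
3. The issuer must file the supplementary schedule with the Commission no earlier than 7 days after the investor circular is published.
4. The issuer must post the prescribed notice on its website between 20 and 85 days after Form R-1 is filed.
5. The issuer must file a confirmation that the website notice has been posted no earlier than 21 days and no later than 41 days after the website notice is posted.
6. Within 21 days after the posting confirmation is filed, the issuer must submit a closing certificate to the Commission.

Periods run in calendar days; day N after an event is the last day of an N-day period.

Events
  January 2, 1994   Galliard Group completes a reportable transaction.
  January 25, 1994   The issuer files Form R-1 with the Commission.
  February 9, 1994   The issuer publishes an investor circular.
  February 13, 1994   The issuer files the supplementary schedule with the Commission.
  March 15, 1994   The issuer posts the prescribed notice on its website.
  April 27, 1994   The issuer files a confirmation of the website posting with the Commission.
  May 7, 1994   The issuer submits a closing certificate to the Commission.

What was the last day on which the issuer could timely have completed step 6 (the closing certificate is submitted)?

May 18, 1994

Step 6 runs from April 27, 1994, when the posting confirmation is filed. 21 days after April 27, 1994 is May 18, 1994.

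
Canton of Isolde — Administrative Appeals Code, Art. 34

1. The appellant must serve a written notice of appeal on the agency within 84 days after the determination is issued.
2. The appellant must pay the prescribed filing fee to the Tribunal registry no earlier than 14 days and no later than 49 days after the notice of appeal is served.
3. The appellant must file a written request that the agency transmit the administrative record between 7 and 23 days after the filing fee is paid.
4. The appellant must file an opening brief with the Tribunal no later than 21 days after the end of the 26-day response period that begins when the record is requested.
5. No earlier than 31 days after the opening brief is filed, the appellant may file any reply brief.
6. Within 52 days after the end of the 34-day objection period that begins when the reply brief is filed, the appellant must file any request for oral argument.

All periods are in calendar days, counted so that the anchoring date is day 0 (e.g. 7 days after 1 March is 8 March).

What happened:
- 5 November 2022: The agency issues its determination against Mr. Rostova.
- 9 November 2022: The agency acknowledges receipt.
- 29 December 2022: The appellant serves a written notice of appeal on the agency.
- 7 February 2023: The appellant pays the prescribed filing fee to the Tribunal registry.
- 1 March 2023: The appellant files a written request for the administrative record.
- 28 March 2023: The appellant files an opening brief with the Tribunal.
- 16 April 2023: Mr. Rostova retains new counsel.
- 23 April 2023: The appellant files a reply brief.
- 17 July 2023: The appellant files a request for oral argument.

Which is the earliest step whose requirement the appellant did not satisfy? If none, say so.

Step 1 — counting 84 days from 5 November 2022 (when the determination is issued) gives a deadline of 28 January 2023; done 29 December 2022 — timely.
Step 2 — 14 and 49 days from 29 December 2022 (when the notice of appeal is served) are 12 January 2023 and 16 February 2023 respectively; done 7 February 2023, which is between those dates.
Step 3 — 7 and 23 days from 7 February 2023 (when the filing fee is paid) are 14 February 2023 and 2 March 2023 respectively; done 1 March 2023, which is between those dates.
Step 4 — counting 21 days from 27 March 2023 (end of the 26-day response period, which began when the record is requested on 1 March 2023) gives a deadline of 17 April 2023; done 28 March 2023 — timely.
Step 5 — must wait 31 days from 28 March 2023 (when the opening brief is filed), so not before 28 April 2023; acted on 23 April 2023, 5 days prematurely.
The analysis stops there.

Step 5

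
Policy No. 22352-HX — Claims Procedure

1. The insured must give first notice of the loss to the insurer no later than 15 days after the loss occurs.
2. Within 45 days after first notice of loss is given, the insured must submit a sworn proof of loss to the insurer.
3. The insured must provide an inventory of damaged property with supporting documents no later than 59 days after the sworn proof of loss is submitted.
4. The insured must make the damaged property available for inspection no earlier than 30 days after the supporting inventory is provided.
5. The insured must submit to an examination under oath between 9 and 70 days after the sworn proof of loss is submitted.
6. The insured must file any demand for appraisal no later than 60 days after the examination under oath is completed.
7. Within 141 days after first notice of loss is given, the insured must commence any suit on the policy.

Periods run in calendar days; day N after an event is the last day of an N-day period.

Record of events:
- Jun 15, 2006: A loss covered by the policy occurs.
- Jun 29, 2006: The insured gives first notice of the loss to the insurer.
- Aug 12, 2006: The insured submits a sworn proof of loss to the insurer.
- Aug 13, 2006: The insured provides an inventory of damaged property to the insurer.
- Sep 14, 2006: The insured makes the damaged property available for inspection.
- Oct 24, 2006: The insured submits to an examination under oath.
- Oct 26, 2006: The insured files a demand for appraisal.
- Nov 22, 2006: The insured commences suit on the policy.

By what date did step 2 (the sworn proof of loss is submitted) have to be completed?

Aug 13, 2006

Step 2 runs from Jun 29, 2006, when first notice of loss is given. 45 days after Jun 29, 2006 is Aug 13, 2006.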